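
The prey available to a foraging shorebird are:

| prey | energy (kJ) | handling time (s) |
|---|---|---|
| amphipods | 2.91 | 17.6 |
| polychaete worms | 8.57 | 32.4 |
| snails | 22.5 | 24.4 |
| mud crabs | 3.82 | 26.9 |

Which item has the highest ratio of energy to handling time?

In descending order of E/h:
snails: 22.5/24.4 = 0.922 kJ/s
polychaete worms: 8.57/32.4 = 0.265 kJ/s
amphipods: 2.91/17.6 = 0.165 kJ/s
mud crabs: 3.82/26.9 = 0.142 kJ/s

snails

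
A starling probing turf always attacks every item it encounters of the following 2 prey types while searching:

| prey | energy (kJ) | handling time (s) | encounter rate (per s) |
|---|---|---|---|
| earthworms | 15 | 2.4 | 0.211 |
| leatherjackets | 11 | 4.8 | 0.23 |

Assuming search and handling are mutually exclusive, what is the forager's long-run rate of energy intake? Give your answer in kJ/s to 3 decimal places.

2.182 kJ/s

R = (0.211×15 + 0.23×11) / (1 + 0.211×2.4 + 0.23×4.8) = 5.695/2.61 = 2.182 kJ/s.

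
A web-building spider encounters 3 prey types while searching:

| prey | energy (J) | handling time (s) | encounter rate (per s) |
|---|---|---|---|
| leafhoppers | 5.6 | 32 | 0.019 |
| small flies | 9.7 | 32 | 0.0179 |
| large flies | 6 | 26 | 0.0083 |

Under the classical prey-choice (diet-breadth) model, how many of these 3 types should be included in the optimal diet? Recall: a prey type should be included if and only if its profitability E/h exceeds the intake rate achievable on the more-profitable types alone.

3

Rank by E/h (J/s): small flies 0.303, large flies 0.231, leafhoppers 0.175. Include each in turn until the next type's E/h falls below the running intake rate.
Rate on top 1: 0.1104. large flies: 0.231 > 0.1104 → include.
Rate on top 2: 0.1249. leafhoppers: 0.175 > 0.1249 → include.
Optimal diet: small flies, large flies, leafhoppers — 3 of 3 types.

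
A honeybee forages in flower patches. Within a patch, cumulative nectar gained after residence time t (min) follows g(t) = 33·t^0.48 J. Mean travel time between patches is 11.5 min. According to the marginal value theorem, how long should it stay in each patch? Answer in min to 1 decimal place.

10.6 min

Optimal t* satisfies g'(t*) = g(t*)/(T + t*).
g'(t) = 0.48·33·t^-0.52. Setting 0.48·33·t^-0.52 = 33·t^0.48/(11.5+t) gives 0.48(11.5+t) = t, so 0.52·t = 0.48×11.5.
t* = 0.48×11.5/0.52 = 10.62 min.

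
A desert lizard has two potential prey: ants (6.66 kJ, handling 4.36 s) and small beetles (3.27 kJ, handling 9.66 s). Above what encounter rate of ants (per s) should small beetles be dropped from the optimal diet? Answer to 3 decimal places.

0.065 per s

The zero-one rule: include small beetles iff E₂/h₂ > λE₁/(1+λh₁). Equality gives the switch point.
λE₁h₂ = E₂ + λE₂h₁ ⇒ λ = E₂/(E₁h₂ − E₂h₁) = 3.27/(64.34 − 14.26) = 0.0653 per s.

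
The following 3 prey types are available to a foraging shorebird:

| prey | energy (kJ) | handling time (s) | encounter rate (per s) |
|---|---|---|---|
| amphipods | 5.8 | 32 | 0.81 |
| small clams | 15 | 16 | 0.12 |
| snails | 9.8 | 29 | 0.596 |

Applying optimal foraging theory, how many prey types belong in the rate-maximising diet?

Profitabilities (E/h, kJ/s): small clams 0.938, snails 0.338, amphipods 0.181. Add prey in this order while the next type's profitability exceeds the intake rate on those already taken.
Rate on top 1: 0.6164. snails: 0.338 < 0.6164 → exclude; stop.
Optimal diet: small clams — 1 of 3 types.

1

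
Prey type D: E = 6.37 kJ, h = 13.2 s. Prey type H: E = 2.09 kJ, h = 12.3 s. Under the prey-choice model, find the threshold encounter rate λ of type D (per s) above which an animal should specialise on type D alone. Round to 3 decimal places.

Drop type H once their profitability E₂/h₂ falls below the rate achievable on type D alone: E₂/h₂ = λE₁/(1 + λh₁).
Solve for λ: λE₁h₂ = E₂(1 + λh₁) → λ(E₁h₂ − E₂h₁) = E₂ → λ = E₂/(E₁h₂ − E₂h₁).
λ = 2.09/(6.37×12.3 − 2.09×13.2) = 2.09/50.76 = 0.04117 per s.

0.041 per s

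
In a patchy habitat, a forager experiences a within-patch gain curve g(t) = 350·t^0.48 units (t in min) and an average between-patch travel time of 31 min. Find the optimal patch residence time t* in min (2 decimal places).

Optimal t* satisfies g'(t*) = g(t*)/(T + t*).
g'(t) = 0.48·350·t^-0.52. Setting 0.48·350·t^-0.52 = 350·t^0.48/(31+t) gives 0.48(31+t) = t, so 0.52·t = 0.48×31.
t* = 0.48×31/0.52 = 28.62 min.

28.62 min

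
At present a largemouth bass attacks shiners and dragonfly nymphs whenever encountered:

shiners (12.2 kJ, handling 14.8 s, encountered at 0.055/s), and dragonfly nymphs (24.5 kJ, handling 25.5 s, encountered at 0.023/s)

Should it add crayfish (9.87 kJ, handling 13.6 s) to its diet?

Yes

Intake rate on the current diet: R = (0.055×12.2 + 0.023×24.5) / (1 + 0.055×14.8 + 0.023×25.5) = 1.234/2.401 = 0.5143 kJ/s.
crayfish: E/h = 9.87/13.6 = 0.7257 kJ/s.
Since 0.7257 > R, including crayfish increases the long-run rate.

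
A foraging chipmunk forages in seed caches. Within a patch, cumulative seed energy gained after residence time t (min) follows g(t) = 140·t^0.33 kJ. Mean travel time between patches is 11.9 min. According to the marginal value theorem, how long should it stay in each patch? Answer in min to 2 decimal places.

By the marginal value theorem, leave when the instantaneous gain rate g'(t) equals the habitat-wide average g(t)/(T + t).
g'(t) = 0.33·140·t^-0.67. Setting 0.33·140·t^-0.67 = 140·t^0.33/(11.9+t) gives 0.33(11.9+t) = t, so 0.67·t = 0.33×11.9.
t* = 0.33×11.9/0.67 = 5.861 min.

5.86 min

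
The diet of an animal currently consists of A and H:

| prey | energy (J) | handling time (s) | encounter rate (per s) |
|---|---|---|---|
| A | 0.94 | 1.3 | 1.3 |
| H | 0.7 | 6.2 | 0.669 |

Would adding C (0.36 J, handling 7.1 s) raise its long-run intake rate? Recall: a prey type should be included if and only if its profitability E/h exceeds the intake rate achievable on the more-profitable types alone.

No

On A and H alone, R = ΣλE/(1+Σλh) = 1.69/6.838 = 0.2472 J/s.
Profitability of C: 0.36/7.1 = 0.0507 J/s.
Since 0.0507 < R, time spent handling C is better spent searching.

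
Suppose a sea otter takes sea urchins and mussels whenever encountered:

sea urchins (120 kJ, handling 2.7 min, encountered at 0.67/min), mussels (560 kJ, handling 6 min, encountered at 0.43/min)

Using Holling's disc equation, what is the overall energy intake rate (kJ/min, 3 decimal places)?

Energy encountered per unit search time: 0.67×120 + 0.43×560 = 321.2 kJ/min.
Handling time per unit search time: 0.67×2.7 + 0.43×6 = 4.389.
Rate = 321.2/(1 + 4.389) = 59.6 kJ/min.

59.603 kJ/min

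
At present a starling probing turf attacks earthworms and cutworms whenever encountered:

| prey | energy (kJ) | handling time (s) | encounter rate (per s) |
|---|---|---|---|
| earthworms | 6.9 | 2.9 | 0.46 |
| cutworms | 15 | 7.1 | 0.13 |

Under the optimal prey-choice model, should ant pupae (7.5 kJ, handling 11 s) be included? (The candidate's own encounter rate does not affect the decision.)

No

Current rate: (0.46×6.9 + 0.13×15)/(1 + 0.46×2.9 + 0.13×7.1) = 1.573 kJ/s.
Profitability of ant pupae: 7.5/11 = 0.6818 kJ/s.
0.6818 < 1.573, so adding ant pupae would lower the average — exclude it.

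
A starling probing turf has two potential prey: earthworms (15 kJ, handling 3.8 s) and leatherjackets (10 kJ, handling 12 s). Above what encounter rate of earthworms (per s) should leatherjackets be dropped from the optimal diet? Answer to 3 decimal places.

The zero-one rule: include leatherjackets iff E₂/h₂ > λE₁/(1+λh₁). Equality gives the switch point.
λE₁h₂ = E₂ + λE₂h₁ ⇒ λ = E₂/(E₁h₂ − E₂h₁) = 10/(180 − 38) = 0.07042 per s.

0.070 per s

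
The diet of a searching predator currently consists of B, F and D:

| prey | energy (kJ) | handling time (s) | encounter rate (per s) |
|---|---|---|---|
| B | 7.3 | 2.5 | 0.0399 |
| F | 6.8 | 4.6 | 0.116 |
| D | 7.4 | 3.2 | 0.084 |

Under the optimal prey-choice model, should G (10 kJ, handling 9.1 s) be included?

Yes

Intake rate on the current diet: R = (0.0399×7.3 + 0.116×6.8 + 0.084×7.4) / (1 + 0.0399×2.5 + 0.116×4.6 + 0.084×3.2) = 1.702/1.902 = 0.8946 kJ/s.
G: E/h = 10/9.1 = 1.099 kJ/s.
1.099 > 0.8946, so adding G raises the average — include it.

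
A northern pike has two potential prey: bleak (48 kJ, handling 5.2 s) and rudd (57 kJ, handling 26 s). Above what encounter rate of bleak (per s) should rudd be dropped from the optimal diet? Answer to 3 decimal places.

0.060 per s

At the threshold, the rate on bleak alone equals the profitability of rudd: λ·48/(1 + λ·5.2) = 57/26 = 2.192.
Rearranging, λ(48 − 2.192×5.2) = 2.192, so λ = 2.192/36.6 = 0.0599 per s.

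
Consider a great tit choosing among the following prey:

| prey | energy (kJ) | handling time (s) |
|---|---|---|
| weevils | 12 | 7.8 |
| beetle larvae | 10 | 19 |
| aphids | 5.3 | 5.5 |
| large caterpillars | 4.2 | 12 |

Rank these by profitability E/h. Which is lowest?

large caterpillars

Profitability E/h (kJ/s): weevils = 12/7.8 = 1.54, beetle larvae = 10/19 = 0.526, aphids = 5.3/5.5 = 0.964, large caterpillars = 4.2/12 = 0.35.
Ranked: weevils > aphids > beetle larvae > large caterpillars.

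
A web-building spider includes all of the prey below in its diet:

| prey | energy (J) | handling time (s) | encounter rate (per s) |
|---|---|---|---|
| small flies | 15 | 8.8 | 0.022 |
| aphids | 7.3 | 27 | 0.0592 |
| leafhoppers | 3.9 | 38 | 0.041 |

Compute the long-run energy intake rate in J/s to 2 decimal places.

0.21 J/s

R = Σλ_iE_i / (1 + Σλ_ih_i)
Numerator: 0.022×15 + 0.0592×7.3 + 0.041×3.9 = 0.9221
Denominator: 1 + 0.022×8.8 + 0.0592×27 + 0.041×38 = 4.35
R = 0.9221/4.35 = 0.212 J/s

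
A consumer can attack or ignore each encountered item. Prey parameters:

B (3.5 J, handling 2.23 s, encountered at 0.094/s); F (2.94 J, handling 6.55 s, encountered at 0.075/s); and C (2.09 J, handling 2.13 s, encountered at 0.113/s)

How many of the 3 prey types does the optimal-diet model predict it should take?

3

Profitabilities (E/h, J/s): B 1.57, C 0.981, F 0.449. Add prey in this order while the next type's profitability exceeds the intake rate on those already taken.
Rate on top 1: 0.272. C: 0.981 > 0.272 → include.
Rate on top 2: 0.3897. F: 0.449 > 0.3897 → include.
Optimal diet: B, C, F — 3 of 3 types.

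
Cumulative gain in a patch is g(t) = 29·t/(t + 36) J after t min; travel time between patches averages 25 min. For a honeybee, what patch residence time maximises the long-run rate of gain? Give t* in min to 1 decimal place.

30.0 min

Maximise g(t)/(T+t): set derivative to zero → g'(t)(T+t) = g(t).
g'(t) = 29·36/(t + 36)². Setting 29·36/(t+36)² = 29t/[(t+36)(25+t)] gives 36(25+t) = t(t+36), so t² = 36×25 = 900.
t* = √900 = 30 min.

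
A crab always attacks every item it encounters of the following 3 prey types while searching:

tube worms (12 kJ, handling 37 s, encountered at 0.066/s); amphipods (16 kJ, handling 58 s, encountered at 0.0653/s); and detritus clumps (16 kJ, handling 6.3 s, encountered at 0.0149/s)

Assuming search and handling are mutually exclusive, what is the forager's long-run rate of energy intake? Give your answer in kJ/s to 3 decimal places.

0.283 kJ/s

Energy encountered per unit search time: 0.066×12 + 0.0653×16 + 0.0149×16 = 2.075 kJ/s.
Handling time per unit search time: 0.066×37 + 0.0653×58 + 0.0149×6.3 = 6.323.
Rate = 2.075/(1 + 6.323) = 0.2834 kJ/s.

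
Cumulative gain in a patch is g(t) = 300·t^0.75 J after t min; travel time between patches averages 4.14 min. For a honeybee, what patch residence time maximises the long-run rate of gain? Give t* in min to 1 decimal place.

12.4 min

Optimal t* satisfies g'(t*) = g(t*)/(T + t*).
g'(t) = 0.75·300·t^-0.25. Setting 0.75·300·t^-0.25 = 300·t^0.75/(4.14+t) gives 0.75(4.14+t) = t, so 0.25·t = 0.75×4.14.
t* = 0.75×4.14/0.25 = 12.42 min.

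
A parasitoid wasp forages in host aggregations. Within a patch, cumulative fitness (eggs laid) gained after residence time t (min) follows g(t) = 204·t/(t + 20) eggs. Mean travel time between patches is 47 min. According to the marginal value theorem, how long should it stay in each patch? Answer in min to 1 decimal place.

30.7 min

Maximise g(t)/(T+t): set derivative to zero → g'(t)(T+t) = g(t).
g'(t) = 204·20/(t + 20)². Setting 204·20/(t+20)² = 204t/[(t+20)(47+t)] gives 20(47+t) = t(t+20), so t² = 20×47 = 940.
t* = √940 = 30.66 min.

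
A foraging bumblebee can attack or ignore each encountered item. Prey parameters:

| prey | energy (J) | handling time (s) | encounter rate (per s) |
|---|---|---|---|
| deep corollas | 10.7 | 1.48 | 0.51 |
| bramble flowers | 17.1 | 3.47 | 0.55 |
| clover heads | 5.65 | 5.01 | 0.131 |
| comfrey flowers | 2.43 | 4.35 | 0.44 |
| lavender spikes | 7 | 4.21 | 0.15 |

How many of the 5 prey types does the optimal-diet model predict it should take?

2

Rank by E/h (J/s): deep corollas 7.23, bramble flowers 4.93, lavender spikes 1.66, clover heads 1.13, comfrey flowers 0.559. Include each in turn until the next type's E/h falls below the running intake rate.
Rate on top 1: 3.11. bramble flowers: 4.93 > 3.11 → include.
Rate on top 2: 4.057. lavender spikes: 1.66 < 4.057 → exclude; stop.
Optimal diet: deep corollas, bramble flowers — 2 of 5 types.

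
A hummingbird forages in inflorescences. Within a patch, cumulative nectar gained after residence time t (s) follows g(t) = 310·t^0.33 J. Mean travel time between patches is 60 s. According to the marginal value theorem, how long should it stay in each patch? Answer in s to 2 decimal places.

29.55 s

By the marginal value theorem, leave when the instantaneous gain rate g'(t) equals the habitat-wide average g(t)/(T + t).
g'(t) = 0.33·310·t^-0.67. Setting 0.33·310·t^-0.67 = 310·t^0.33/(60+t) gives 0.33(60+t) = t, so 0.67·t = 0.33×60.
t* = 0.33×60/0.67 = 29.55 s.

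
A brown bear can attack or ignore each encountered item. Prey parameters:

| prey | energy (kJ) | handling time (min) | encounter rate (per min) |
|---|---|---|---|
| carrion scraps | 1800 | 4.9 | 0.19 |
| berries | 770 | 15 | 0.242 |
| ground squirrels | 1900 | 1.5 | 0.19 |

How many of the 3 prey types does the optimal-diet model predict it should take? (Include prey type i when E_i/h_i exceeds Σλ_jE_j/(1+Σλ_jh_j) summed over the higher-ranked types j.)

2

Profitabilities (E/h, kJ/min): ground squirrels 1.27e+03, carrion scraps 367, berries 51.3. Add prey in this order while the next type's profitability exceeds the intake rate on those already taken.
Rate on top 1: 280.9. carrion scraps: 367 > 280.9 → include.
Rate on top 2: 317.2. berries: 51.3 < 317.2 → exclude; stop.
Optimal diet: ground squirrels, carrion scraps — 2 of 3 types.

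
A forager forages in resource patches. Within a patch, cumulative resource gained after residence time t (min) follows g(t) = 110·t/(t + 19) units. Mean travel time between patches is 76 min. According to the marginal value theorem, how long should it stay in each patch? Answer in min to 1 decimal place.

By the marginal value theorem, leave when the instantaneous gain rate g'(t) equals the habitat-wide average g(t)/(T + t).
g'(t) = 110·19/(t + 19)². Setting 110·19/(t+19)² = 110t/[(t+19)(76+t)] gives 19(76+t) = t(t+19), so t² = 19×76 = 1444.
t* = √1444 = 38 min.

38.0 min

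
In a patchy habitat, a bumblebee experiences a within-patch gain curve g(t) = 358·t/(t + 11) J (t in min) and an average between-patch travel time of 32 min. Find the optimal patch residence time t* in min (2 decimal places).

18.76 min

By the marginal value theorem, leave when the instantaneous gain rate g'(t) equals the habitat-wide average g(t)/(T + t).
g'(t) = 358·11/(t + 11)². Setting 358·11/(t+11)² = 358t/[(t+11)(32+t)] gives 11(32+t) = t(t+11), so t² = 11×32 = 352.
t* = √352 = 18.76 min.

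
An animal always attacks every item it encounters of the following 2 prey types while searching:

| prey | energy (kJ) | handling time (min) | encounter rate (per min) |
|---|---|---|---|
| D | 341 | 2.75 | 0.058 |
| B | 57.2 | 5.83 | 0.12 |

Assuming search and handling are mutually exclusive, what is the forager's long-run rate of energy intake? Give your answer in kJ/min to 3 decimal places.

14.331 kJ/min

Energy encountered per unit search time: 0.058×341 + 0.12×57.2 = 26.64 kJ/min.
Handling time per unit search time: 0.058×2.75 + 0.12×5.83 = 0.8591.
Rate = 26.64/(1 + 0.8591) = 14.33 kJ/min.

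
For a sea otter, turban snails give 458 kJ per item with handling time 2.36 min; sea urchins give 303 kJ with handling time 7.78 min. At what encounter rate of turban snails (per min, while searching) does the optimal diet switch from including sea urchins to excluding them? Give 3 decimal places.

0.106 per min

The zero-one rule: include sea urchins iff E₂/h₂ > λE₁/(1+λh₁). Equality gives the switch point.
λE₁h₂ = E₂ + λE₂h₁ ⇒ λ = E₂/(E₁h₂ − E₂h₁) = 303/(3563 − 715.1) = 0.1064 per min.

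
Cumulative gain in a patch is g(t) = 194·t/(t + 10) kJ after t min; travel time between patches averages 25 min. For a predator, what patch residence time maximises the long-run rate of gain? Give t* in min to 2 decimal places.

15.81 min

By the marginal value theorem, leave when the instantaneous gain rate g'(t) equals the habitat-wide average g(t)/(T + t).
g'(t) = 194·10/(t + 10)². Setting 194·10/(t+10)² = 194t/[(t+10)(25+t)] gives 10(25+t) = t(t+10), so t² = 10×25 = 250.
t* = √250 = 15.81 min.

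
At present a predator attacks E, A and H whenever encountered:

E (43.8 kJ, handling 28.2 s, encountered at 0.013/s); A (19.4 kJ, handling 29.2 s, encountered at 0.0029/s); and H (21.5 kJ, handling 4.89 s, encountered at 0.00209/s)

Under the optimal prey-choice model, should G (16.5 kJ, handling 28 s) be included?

Current rate: (0.013×43.8 + 0.0029×19.4 + 0.00209×21.5)/(1 + 0.013×28.2 + 0.0029×29.2 + 0.00209×4.89) = 0.4588 kJ/s.
Profitability of G: 16.5/28 = 0.5893 kJ/s.
Since 0.5893 > R, including G increases the long-run rate.

Yes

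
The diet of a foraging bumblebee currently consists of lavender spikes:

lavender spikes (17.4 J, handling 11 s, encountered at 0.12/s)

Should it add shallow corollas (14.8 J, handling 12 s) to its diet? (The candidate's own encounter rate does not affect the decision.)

Intake rate on the current diet: R = (0.12×17.4) / (1 + 0.12×11) = 2.088/2.32 = 0.9 J/s.
shallow corollas: E/h = 14.8/12 = 1.233 J/s.
Since 1.233 > R, including shallow corollas increases the long-run rate.

Yes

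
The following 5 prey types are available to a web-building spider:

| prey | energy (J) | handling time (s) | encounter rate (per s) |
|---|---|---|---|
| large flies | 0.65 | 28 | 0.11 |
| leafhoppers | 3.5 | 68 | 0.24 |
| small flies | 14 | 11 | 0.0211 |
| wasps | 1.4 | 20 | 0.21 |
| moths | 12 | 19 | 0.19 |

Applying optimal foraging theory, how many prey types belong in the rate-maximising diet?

2

Profitabilities (E/h, J/s): small flies 1.27, moths 0.632, wasps 0.07, leafhoppers 0.0515, large flies 0.0232. Add prey in this order while the next type's profitability exceeds the intake rate on those already taken.
Rate on top 1: 0.2398. moths: 0.632 > 0.2398 → include.
Rate on top 2: 0.5319. wasps: 0.07 < 0.5319 → exclude; stop.
Optimal diet: small flies, moths — 2 of 5 types.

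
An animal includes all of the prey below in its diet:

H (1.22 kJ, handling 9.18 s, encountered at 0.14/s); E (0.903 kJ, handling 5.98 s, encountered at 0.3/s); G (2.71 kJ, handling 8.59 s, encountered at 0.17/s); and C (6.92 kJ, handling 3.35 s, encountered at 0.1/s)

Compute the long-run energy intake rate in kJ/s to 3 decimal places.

0.271 kJ/s

R = (0.14×1.22 + 0.3×0.903 + 0.17×2.71 + 0.1×6.92) / (1 + 0.14×9.18 + 0.3×5.98 + 0.17×8.59 + 0.1×3.35) = 1.594/5.875 = 0.2714 kJ/s.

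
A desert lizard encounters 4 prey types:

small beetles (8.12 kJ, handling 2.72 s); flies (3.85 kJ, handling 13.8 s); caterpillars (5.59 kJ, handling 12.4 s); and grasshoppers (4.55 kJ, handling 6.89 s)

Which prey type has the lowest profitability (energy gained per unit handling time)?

flies

In descending order of E/h:
small beetles: 8.12/2.72 = 2.99 kJ/s
grasshoppers: 4.55/6.89 = 0.66 kJ/s
caterpillars: 5.59/12.4 = 0.451 kJ/s
flies: 3.85/13.8 = 0.279 kJ/s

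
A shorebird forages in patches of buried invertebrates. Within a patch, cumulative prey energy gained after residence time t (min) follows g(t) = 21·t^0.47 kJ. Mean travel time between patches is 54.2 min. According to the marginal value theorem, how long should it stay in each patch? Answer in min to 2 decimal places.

48.06 min

By the marginal value theorem, leave when the instantaneous gain rate g'(t) equals the habitat-wide average g(t)/(T + t).
g'(t) = 0.47·21·t^-0.53. Setting 0.47·21·t^-0.53 = 21·t^0.47/(54.2+t) gives 0.47(54.2+t) = t, so 0.53·t = 0.47×54.2.
t* = 0.47×54.2/0.53 = 48.06 min.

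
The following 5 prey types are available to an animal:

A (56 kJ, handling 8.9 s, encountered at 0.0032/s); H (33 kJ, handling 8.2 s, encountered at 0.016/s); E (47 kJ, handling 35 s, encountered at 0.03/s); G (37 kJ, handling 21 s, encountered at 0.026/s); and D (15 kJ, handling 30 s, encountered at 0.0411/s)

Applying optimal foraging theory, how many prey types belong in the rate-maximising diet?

E/h in descending order: A 6.29, H 4.02, G 1.76, E 1.34, D 0.5 kJ/s. The optimal diet is the largest prefix of this list for which every included type satisfies E_i/h_i > R on the types above it.
Rate on top 1: 0.1742. H: 4.02 > 0.1742 → include.
Rate on top 2: 0.6098. G: 1.76 > 0.6098 → include.
Rate on top 3: 0.9786. E: 1.34 > 0.9786 → include.
Rate on top 4: 1.117. D: 0.5 < 1.117 → exclude; stop.
Optimal diet: A, H, G, E — 4 of 5 types.

4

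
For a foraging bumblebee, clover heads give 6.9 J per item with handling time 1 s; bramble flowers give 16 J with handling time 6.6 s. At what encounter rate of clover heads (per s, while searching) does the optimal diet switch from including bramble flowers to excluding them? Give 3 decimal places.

Drop bramble flowers once their profitability E₂/h₂ falls below the rate achievable on clover heads alone: E₂/h₂ = λE₁/(1 + λh₁).
Solve for λ: λE₁h₂ = E₂(1 + λh₁) → λ(E₁h₂ − E₂h₁) = E₂ → λ = E₂/(E₁h₂ − E₂h₁).
λ = 16/(6.9×6.6 − 16×1) = 16/29.54 = 0.5416 per s.

0.542 per s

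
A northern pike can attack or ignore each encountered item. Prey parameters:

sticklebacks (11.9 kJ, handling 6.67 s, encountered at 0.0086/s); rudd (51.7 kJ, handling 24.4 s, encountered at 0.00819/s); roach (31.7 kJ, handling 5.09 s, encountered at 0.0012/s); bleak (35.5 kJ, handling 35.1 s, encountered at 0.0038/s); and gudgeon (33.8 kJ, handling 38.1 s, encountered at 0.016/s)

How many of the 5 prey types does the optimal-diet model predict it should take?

5

Rank by E/h (kJ/s): roach 6.23, rudd 2.12, sticklebacks 1.78, bleak 1.01, gudgeon 0.887. Include each in turn until the next type's E/h falls below the running intake rate.
Rate on top 1: 0.03781. rudd: 2.12 > 0.03781 → include.
Rate on top 2: 0.3827. sticklebacks: 1.78 > 0.3827 → include.
Rate on top 3: 0.4463. bleak: 1.01 > 0.4463 → include.
Rate on top 4: 0.5003. gudgeon: 0.887 > 0.5003 → include.
Optimal diet: roach, rudd, sticklebacks, bleak, gudgeon — 5 of 5 types.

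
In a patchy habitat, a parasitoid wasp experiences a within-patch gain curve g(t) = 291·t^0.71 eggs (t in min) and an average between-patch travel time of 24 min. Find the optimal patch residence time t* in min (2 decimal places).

58.76 min

By the marginal value theorem, leave when the instantaneous gain rate g'(t) equals the habitat-wide average g(t)/(T + t).
g'(t) = 0.71·291·t^-0.29. Setting 0.71·291·t^-0.29 = 291·t^0.71/(24+t) gives 0.71(24+t) = t, so 0.29·t = 0.71×24.
t* = 0.71×24/0.29 = 58.76 min.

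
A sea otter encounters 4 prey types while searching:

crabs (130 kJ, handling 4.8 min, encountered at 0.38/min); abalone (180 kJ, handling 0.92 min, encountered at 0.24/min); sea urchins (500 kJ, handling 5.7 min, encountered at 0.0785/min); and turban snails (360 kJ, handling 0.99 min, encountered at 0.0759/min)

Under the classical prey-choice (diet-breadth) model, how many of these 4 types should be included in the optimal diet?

3

E/h in descending order: turban snails 364, abalone 196, sea urchins 87.7, crabs 27.1 kJ/min. The optimal diet is the largest prefix of this list for which every included type satisfies E_i/h_i > R on the types above it.
Rate on top 1: 25.41. abalone: 196 > 25.41 → include.
Rate on top 2: 54.42. sea urchins: 87.7 > 54.42 → include.
Rate on top 3: 62.97. crabs: 27.1 < 62.97 → exclude; stop.
Optimal diet: turban snails, abalone, sea urchins — 3 of 4 types.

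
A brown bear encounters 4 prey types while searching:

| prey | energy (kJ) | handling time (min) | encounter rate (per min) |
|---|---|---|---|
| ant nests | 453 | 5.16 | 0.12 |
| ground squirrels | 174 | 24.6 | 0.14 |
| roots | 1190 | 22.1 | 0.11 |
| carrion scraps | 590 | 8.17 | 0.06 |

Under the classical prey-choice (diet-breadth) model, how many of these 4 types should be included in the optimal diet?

Profitabilities (E/h, kJ/min): ant nests 87.8, carrion scraps 72.2, roots 53.8, ground squirrels 7.07. Add prey in this order while the next type's profitability exceeds the intake rate on those already taken.
Rate on top 1: 33.57. carrion scraps: 72.2 > 33.57 → include.
Rate on top 2: 42.55. roots: 53.8 > 42.55 → include.
Rate on top 3: 48.6. ground squirrels: 7.07 < 48.6 → exclude; stop.
Optimal diet: ant nests, carrion scraps, roots — 3 of 4 types.

3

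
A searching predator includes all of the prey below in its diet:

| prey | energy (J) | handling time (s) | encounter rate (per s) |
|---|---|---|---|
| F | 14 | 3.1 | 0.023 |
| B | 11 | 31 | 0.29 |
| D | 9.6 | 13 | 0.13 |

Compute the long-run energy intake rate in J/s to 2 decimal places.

0.41 J/s

R = (0.023×14 + 0.29×11 + 0.13×9.6) / (1 + 0.023×3.1 + 0.29×31 + 0.13×13) = 4.76/11.75 = 0.4051 J/s.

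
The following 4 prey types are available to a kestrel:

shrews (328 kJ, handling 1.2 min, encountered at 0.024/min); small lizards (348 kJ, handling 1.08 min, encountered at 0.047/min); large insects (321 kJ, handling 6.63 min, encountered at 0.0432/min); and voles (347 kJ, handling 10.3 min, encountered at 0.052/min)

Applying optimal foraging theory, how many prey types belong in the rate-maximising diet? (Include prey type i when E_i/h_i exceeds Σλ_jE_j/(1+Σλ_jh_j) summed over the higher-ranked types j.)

4

Profitabilities (E/h, kJ/min): small lizards 322, shrews 273, large insects 48.4, voles 33.7. Add prey in this order while the next type's profitability exceeds the intake rate on those already taken.
Rate on top 1: 15.57. shrews: 273 > 15.57 → include.
Rate on top 2: 22.44. large insects: 48.4 > 22.44 → include.
Rate on top 3: 27.89. voles: 33.7 > 27.89 → include.
Optimal diet: small lizards, shrews, large insects, voles — 4 of 4 types.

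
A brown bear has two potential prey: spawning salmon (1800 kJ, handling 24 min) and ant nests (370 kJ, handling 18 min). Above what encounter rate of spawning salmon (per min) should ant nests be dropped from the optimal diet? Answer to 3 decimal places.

0.016 per min

The zero-one rule: include ant nests iff E₂/h₂ > λE₁/(1+λh₁). Equality gives the switch point.
λE₁h₂ = E₂ + λE₂h₁ ⇒ λ = E₂/(E₁h₂ − E₂h₁) = 370/(3.24e+04 − 8880) = 0.01573 per min.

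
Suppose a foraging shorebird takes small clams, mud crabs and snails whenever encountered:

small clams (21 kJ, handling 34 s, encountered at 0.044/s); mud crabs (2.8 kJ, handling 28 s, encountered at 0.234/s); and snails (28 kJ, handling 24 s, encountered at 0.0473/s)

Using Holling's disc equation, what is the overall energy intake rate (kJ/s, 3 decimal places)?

R = Σλ_iE_i / (1 + Σλ_ih_i)
Numerator: 0.044×21 + 0.234×2.8 + 0.0473×28 = 2.904
Denominator: 1 + 0.044×34 + 0.234×28 + 0.0473×24 = 10.18
R = 2.904/10.18 = 0.2851 kJ/s

0.285 kJ/s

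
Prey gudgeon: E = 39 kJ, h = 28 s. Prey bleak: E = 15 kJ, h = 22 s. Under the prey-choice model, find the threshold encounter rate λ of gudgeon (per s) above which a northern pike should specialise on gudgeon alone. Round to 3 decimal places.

0.034 per s

The zero-one rule: include bleak iff E₂/h₂ > λE₁/(1+λh₁). Equality gives the switch point.
λE₁h₂ = E₂ + λE₂h₁ ⇒ λ = E₂/(E₁h₂ − E₂h₁) = 15/(858 − 420) = 0.03425 per s.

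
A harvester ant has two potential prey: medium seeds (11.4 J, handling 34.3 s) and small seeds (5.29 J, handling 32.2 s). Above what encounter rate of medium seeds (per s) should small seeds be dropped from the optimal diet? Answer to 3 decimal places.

0.028 per s

The zero-one rule: include small seeds iff E₂/h₂ > λE₁/(1+λh₁). Equality gives the switch point.
λE₁h₂ = E₂ + λE₂h₁ ⇒ λ = E₂/(E₁h₂ − E₂h₁) = 5.29/(367.1 − 181.4) = 0.0285 per s.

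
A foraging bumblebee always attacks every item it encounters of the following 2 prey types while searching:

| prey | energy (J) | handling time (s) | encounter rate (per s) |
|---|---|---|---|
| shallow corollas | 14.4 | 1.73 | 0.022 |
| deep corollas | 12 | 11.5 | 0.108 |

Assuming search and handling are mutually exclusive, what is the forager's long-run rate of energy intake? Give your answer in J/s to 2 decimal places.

Energy encountered per unit search time: 0.022×14.4 + 0.108×12 = 1.613 J/s.
Handling time per unit search time: 0.022×1.73 + 0.108×11.5 = 1.28.
Rate = 1.613/(1 + 1.28) = 0.7073 J/s.

0.71 J/s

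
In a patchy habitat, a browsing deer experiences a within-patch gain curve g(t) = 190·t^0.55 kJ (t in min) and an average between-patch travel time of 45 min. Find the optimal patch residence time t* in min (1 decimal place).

55.0 min

Maximise g(t)/(T+t): set derivative to zero → g'(t)(T+t) = g(t).
g'(t) = 0.55·190·t^-0.45. Setting 0.55·190·t^-0.45 = 190·t^0.55/(45+t) gives 0.55(45+t) = t, so 0.45·t = 0.55×45.
t* = 0.55×45/0.45 = 55 min.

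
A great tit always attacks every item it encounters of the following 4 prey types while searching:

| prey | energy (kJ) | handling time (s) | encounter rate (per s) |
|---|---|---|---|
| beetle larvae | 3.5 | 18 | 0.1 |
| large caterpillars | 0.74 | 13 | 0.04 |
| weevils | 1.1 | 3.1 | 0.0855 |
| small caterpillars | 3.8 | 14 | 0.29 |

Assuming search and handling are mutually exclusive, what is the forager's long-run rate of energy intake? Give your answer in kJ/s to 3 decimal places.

0.206 kJ/s

Energy encountered per unit search time: 0.1×3.5 + 0.04×0.74 + 0.0855×1.1 + 0.29×3.8 = 1.576 kJ/s.
Handling time per unit search time: 0.1×18 + 0.04×13 + 0.0855×3.1 + 0.29×14 = 6.645.
Rate = 1.576/(1 + 6.645) = 0.2061 kJ/s.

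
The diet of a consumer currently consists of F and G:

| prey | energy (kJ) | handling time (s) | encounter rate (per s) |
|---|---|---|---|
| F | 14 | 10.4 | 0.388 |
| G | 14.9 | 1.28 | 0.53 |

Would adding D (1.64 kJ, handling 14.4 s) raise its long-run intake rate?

No

Intake rate on the current diet: R = (0.388×14 + 0.53×14.9) / (1 + 0.388×10.4 + 0.53×1.28) = 13.33/5.714 = 2.333 kJ/s.
Profitability of D: 1.64/14.4 = 0.1139 kJ/s.
0.1139 < 2.333, so adding D would lower the average — exclude it.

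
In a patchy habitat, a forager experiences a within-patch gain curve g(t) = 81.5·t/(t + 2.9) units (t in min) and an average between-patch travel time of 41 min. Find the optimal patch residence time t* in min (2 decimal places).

Maximise g(t)/(T+t): set derivative to zero → g'(t)(T+t) = g(t).
g'(t) = 81.5·2.9/(t + 2.9)². Setting 81.5·2.9/(t+2.9)² = 81.5t/[(t+2.9)(41+t)] gives 2.9(41+t) = t(t+2.9), so t² = 2.9×41 = 118.9.
t* = √118.9 = 10.9 min.

10.90 min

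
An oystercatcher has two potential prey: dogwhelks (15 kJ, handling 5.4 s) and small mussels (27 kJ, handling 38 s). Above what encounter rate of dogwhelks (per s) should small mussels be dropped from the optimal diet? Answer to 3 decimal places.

Drop small mussels once their profitability E₂/h₂ falls below the rate achievable on dogwhelks alone: E₂/h₂ = λE₁/(1 + λh₁).
Solve for λ: λE₁h₂ = E₂(1 + λh₁) → λ(E₁h₂ − E₂h₁) = E₂ → λ = E₂/(E₁h₂ − E₂h₁).
λ = 27/(15×38 − 27×5.4) = 27/424.2 = 0.06365 per s.

0.064 per s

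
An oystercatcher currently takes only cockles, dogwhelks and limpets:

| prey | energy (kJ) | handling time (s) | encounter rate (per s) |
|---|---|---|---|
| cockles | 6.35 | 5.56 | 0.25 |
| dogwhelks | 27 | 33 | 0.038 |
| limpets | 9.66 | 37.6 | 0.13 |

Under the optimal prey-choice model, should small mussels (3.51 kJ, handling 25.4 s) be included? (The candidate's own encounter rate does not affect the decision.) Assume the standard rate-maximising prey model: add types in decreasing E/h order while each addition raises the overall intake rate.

No

On cockles, dogwhelks and limpets alone, R = ΣλE/(1+Σλh) = 3.869/8.532 = 0.4535 kJ/s.
small mussels: E/h = 3.51/25.4 = 0.1382 kJ/s.
Since 0.1382 < R, time spent handling small mussels is better spent searching.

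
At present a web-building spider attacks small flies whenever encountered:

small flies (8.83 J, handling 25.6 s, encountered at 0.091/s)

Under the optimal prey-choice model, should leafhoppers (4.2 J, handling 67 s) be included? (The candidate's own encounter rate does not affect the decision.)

No

Intake rate on the current diet: R = (0.091×8.83) / (1 + 0.091×25.6) = 0.8035/3.33 = 0.2413 J/s.
leafhoppers: E/h = 4.2/67 = 0.06269 J/s.
0.06269 < 0.2413, so adding leafhoppers would lower the average — exclude it.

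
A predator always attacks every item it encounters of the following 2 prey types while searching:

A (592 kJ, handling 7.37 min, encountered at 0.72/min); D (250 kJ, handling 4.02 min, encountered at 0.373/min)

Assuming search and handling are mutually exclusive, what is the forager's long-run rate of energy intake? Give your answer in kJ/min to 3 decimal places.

R = Σλ_iE_i / (1 + Σλ_ih_i)
Numerator: 0.72×592 + 0.373×250 = 519.5
Denominator: 1 + 0.72×7.37 + 0.373×4.02 = 7.806
R = 519.5/7.806 = 66.55 kJ/min

66.551 kJ/min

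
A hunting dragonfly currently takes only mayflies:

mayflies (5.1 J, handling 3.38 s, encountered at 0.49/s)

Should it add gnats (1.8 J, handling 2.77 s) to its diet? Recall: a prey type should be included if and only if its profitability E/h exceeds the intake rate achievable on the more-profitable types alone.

No

Current rate: (0.49×5.1)/(1 + 0.49×3.38) = 0.9408 J/s.
Profitability of gnats: 1.8/2.77 = 0.6498 J/s.
Since 0.6498 < R, time spent handling gnats is better spent searching.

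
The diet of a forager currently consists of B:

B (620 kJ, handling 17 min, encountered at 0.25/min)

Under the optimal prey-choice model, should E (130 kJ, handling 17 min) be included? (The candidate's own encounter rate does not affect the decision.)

No

Current rate: (0.25×620)/(1 + 0.25×17) = 29.52 kJ/min.
E: E/h = 130/17 = 7.647 kJ/min.
7.647 < 29.52, so adding E would lower the average — exclude it.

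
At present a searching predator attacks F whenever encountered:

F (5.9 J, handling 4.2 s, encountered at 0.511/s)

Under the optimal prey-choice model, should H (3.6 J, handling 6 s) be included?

No

Current rate: (0.511×5.9)/(1 + 0.511×4.2) = 0.9583 J/s.
Profitability of H: 3.6/6 = 0.6 J/s.
0.6 < 0.9583, so adding H would lower the average — exclude it.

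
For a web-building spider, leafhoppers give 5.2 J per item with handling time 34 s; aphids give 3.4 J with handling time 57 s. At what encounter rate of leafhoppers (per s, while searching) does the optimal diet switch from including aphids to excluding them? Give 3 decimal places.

0.019 per s

At the threshold, the rate on leafhoppers alone equals the profitability of aphids: λ·5.2/(1 + λ·34) = 3.4/57 = 0.05965.
Rearranging, λ(5.2 − 0.05965×34) = 0.05965, so λ = 0.05965/3.172 = 0.01881 per s.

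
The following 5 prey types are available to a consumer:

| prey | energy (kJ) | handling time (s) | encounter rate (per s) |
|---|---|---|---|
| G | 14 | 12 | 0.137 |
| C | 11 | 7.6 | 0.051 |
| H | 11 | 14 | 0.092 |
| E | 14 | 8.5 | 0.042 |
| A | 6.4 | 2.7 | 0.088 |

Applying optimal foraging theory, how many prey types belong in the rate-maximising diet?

4

Profitabilities (E/h, kJ/s): A 2.37, E 1.65, C 1.45, G 1.17, H 0.786. Add prey in this order while the next type's profitability exceeds the intake rate on those already taken.
Rate on top 1: 0.4551. E: 1.65 > 0.4551 → include.
Rate on top 2: 0.7219. C: 1.45 > 0.7219 → include.
Rate on top 3: 0.8638. G: 1.17 > 0.8638 → include.
Rate on top 4: 1.001. H: 0.786 < 1.001 → exclude; stop.
Optimal diet: A, E, C, G — 4 of 5 types.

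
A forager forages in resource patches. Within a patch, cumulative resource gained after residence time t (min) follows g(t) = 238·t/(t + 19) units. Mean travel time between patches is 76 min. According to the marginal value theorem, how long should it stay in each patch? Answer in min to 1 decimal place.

Optimal t* satisfies g'(t*) = g(t*)/(T + t*).
g'(t) = 238·19/(t + 19)². Setting 238·19/(t+19)² = 238t/[(t+19)(76+t)] gives 19(76+t) = t(t+19), so t² = 19×76 = 1444.
t* = √1444 = 38 min.

38.0 min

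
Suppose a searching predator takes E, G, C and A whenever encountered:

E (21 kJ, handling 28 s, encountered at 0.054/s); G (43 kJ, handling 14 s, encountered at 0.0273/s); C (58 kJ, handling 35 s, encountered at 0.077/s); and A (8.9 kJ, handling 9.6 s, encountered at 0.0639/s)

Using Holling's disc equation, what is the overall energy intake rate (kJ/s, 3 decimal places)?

Energy encountered per unit search time: 0.054×21 + 0.0273×43 + 0.077×58 + 0.0639×8.9 = 7.343 kJ/s.
Handling time per unit search time: 0.054×28 + 0.0273×14 + 0.077×35 + 0.0639×9.6 = 5.203.
Rate = 7.343/(1 + 5.203) = 1.184 kJ/s.

1.184 kJ/s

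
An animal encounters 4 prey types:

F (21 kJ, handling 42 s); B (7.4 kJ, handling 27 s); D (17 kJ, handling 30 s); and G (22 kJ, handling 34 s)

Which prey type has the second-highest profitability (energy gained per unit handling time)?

Profitability E/h (kJ/s): F = 21/42 = 0.5, B = 7.4/27 = 0.274, D = 17/30 = 0.567, G = 22/34 = 0.647.
Ranked: G > D > F > B.

D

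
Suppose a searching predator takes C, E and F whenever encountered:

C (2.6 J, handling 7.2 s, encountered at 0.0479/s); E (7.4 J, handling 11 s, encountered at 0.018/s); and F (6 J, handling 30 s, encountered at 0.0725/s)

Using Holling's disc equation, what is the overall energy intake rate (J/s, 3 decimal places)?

0.186 J/s

Energy encountered per unit search time: 0.0479×2.6 + 0.018×7.4 + 0.0725×6 = 0.6927 J/s.
Handling time per unit search time: 0.0479×7.2 + 0.018×11 + 0.0725×30 = 2.718.
Rate = 0.6927/(1 + 2.718) = 0.1863 J/s.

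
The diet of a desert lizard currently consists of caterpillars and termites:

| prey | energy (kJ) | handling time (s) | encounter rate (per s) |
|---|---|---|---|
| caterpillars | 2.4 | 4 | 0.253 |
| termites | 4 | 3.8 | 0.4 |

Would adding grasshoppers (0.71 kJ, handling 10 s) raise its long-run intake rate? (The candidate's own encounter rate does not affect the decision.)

No

Current rate: (0.253×2.4 + 0.4×4)/(1 + 0.253×4 + 0.4×3.8) = 0.6249 kJ/s.
grasshoppers: E/h = 0.71/10 = 0.071 kJ/s.
0.071 < 0.6249, so adding grasshoppers would lower the average — exclude it.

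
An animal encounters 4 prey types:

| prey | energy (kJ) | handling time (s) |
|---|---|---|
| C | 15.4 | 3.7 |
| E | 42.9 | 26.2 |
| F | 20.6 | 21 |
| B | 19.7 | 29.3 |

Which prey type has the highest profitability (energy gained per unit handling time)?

Profitability E/h (kJ/s): C = 15.4/3.7 = 4.16, E = 42.9/26.2 = 1.64, F = 20.6/21 = 0.981, B = 19.7/29.3 = 0.672.
Ranked: C > E > F > B.

C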